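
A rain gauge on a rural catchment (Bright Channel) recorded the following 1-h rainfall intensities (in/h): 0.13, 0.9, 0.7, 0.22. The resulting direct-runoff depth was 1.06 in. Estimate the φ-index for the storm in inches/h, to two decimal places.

Only the 2 blocks with intensity above φ contribute runoff: 0.9, 0.7 in/h.
Σ(I−φ)·Δt = d  ⇒  (0.9+0.7 − 2φ)·1 = 1.06
φ = (1.600 − 1.06/1) / 2 = 0.27 in/h.

φ ≈ 0.27 in/h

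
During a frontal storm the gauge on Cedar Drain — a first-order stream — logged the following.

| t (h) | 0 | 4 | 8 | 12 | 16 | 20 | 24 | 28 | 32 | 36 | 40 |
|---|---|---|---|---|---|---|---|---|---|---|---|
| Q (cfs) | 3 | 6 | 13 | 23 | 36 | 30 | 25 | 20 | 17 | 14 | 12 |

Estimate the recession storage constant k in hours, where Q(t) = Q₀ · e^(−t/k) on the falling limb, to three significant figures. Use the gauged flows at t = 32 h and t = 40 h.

k ≈ 23.0 h

On the falling limb, Q drops from 17 to 12 cfs between t = 32 h and t = 40 h (Δt = 8 h).
k = −Δt / ln(Q₂/Q₁) = −8 / ln(12/17) = 23.0 h.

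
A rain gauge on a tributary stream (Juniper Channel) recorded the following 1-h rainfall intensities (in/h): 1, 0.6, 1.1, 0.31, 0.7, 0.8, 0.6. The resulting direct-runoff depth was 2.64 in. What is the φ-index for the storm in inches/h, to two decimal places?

φ ≈ 0.36 in/h

Only the 6 blocks with intensity above φ contribute runoff: 1, 0.6, 1.1, 0.7, 0.8, 0.6 in/h.
Σ(I−φ)·Δt = d  ⇒  (1+0.6+1.1+0.7+0.8+0.6 − 6φ)·1 = 2.64
φ = (4.800 − 2.64/1) / 6 = 0.36 in/h.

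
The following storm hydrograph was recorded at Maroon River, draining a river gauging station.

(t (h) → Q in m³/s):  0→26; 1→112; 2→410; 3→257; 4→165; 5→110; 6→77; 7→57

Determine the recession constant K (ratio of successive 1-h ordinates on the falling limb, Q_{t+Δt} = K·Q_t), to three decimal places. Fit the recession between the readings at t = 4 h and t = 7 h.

Using the recession-limb readings at t = 4 h and t = 7 h: Q falls from 165 to 57 m³/s over 3 intervals.
K = (Q₂/Q₁)^(1/3) = (57/165)^(1/3) = 0.702.

K ≈ 0.702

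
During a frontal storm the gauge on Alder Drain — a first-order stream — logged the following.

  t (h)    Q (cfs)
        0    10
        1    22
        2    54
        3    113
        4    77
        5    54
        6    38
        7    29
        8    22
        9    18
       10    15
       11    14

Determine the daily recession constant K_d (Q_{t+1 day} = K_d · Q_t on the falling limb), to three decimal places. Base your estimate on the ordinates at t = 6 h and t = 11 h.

Between t = 6 h and t = 11 h the flow falls from 38 to 14 cfs over 5×1 h = 5 h.
Per-interval ratio K = (14/38)^(1/5) = 0.8190; K_d = K^(24/1) = 0.008.

K_d ≈ 0.008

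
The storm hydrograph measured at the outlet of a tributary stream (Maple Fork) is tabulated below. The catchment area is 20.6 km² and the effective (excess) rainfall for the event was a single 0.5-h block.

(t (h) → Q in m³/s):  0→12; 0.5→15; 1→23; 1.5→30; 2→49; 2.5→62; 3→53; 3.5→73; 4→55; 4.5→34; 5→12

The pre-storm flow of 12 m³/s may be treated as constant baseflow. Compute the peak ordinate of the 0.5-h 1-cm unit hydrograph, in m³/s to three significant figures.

Direct runoff: 0.0, 3.0, 11.0, 18.0, 37.0, 50.0, 41.0, 61.0, 43.0, 22.0, 0.0 m³/s; ΣQ_DR = 286.0 m³/s, peak = 61.0 m³/s.
Runoff depth d = ΣQ_DR·Δt / A = 286.0 × 1800 / (20.6 km²) = 24.99 mm.
The 1-cm UH is the DRH scaled by (10 mm)/d, so U_p = 61.0 × 10/24.99 = 24.4 m³/s.

U_p ≈ 24.4 m³/s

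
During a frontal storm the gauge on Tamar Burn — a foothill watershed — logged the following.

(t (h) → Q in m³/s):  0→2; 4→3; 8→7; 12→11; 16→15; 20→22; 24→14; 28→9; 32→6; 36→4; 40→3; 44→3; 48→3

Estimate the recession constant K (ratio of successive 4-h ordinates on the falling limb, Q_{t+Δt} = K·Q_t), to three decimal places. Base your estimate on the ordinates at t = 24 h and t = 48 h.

K ≈ 0.774

Using the recession-limb readings at t = 24 h and t = 48 h: Q falls from 14 to 3 m³/s over 6 intervals.
K = (Q₂/Q₁)^(1/6) = (3/14)^(1/6) = 0.774.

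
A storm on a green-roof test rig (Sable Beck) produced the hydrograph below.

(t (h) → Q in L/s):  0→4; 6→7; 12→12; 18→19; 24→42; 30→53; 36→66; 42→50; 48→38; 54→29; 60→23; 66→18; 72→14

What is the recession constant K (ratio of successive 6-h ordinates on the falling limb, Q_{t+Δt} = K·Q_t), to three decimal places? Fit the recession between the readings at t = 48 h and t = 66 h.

Using the recession-limb readings at t = 48 h and t = 66 h: Q falls from 38 to 18 L/s over 3 intervals.
K = (Q₂/Q₁)^(1/3) = (18/38)^(1/3) = 0.780.

K ≈ 0.780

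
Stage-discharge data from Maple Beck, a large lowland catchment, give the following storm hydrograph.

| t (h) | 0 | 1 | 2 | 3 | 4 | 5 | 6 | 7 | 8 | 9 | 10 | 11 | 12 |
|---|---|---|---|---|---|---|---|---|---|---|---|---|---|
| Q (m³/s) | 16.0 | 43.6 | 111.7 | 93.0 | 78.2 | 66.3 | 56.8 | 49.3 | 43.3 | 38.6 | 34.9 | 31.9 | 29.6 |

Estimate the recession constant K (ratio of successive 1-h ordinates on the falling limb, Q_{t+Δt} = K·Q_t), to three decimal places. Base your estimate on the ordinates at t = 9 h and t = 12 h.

Using the recession-limb readings at t = 9 h and t = 12 h: Q falls from 38.6 to 29.6 m³/s over 3 intervals.
K = (Q₂/Q₁)^(1/3) = (29.6/38.6)^(1/3) = 0.915.

K ≈ 0.915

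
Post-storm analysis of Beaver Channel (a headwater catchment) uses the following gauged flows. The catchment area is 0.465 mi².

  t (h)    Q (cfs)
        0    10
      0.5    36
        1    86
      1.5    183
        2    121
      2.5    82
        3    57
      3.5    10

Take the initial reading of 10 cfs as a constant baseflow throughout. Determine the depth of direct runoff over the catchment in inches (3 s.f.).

d ≈ 0.841 in

Direct runoff: 0.0, 26.0, 76.0, 173.0, 111.0, 72.0, 47.0, 0.0 cfs; ΣQ_DR = 505.0 cfs.
V = ΣQ_DR · Δt = 505.0 × 1800 s = 9.090 × 10^5 ft³.
Over A = 0.465 mi², depth = V / A = 0.841 in.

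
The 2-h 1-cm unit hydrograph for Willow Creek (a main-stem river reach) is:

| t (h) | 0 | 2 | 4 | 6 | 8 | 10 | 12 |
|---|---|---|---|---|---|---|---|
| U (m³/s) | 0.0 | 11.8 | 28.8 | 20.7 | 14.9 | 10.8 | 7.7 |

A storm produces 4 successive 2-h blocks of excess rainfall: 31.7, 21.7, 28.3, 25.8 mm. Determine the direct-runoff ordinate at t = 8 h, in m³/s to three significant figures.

By discrete convolution, Q_j = Σ (P_i / 10 mm) · U_{j−i}.
At t = 8 h (j=4): Q = (31.7/10)·14.9 + (21.7/10)·20.7 + (28.3/10)·28.8 + (25.8/10)·11.8 = 204 m³/s.

Q ≈ 204 m³/s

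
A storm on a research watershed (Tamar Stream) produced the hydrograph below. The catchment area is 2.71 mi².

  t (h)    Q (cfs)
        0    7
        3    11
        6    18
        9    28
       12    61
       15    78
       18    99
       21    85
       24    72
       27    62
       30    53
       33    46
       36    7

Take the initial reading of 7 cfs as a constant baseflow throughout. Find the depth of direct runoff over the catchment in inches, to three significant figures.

d ≈ 0.919 in

Direct runoff: 0.0, 4.0, 11.0, 21.0, 54.0, 71.0, 92.0, 78.0, 65.0, 55.0, 46.0, 39.0, 0.0 cfs; ΣQ_DR = 536.0 cfs.
V = ΣQ_DR · Δt = 536.0 × 10800 s = 5.789 × 10^6 ft³.
Over A = 2.71 mi², depth = V / A = 0.919 in.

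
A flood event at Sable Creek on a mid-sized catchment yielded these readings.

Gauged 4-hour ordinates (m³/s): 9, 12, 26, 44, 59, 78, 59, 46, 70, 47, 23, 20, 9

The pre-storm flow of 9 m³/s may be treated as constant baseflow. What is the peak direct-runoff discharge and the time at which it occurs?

Q_p = 69.0 m³/s at t = 20 h

Subtracting baseflow gives direct-runoff ordinates: 0.0, 3.0, 17.0, 35.0, 50.0, 69.0, 50.0, 37.0, 61.0, 38.0, 14.0, 11.0, 0.0 m³/s.
The maximum is 69.0 m³/s, occurring at the reading for t = 20 h.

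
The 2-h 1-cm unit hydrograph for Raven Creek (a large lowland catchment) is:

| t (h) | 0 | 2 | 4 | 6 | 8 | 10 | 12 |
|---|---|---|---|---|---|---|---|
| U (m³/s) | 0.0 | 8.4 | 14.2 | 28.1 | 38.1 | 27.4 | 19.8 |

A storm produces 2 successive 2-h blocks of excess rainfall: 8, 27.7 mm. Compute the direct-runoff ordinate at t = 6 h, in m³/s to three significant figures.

Q ≈ 61.8 m³/s

By discrete convolution, Q_j = Σ (P_i / 10 mm) · U_{j−i}.
At t = 6 h (j=3): Q = (8/10)·28.1 + (27.7/10)·14.2 = 61.8 m³/s.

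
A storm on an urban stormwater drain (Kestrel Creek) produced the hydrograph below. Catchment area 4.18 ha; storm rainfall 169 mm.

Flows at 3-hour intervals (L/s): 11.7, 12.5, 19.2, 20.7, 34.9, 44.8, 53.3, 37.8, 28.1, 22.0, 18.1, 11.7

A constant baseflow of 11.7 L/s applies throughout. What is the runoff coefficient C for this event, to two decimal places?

C ≈ 0.27

ΣQ_DR = 174.4 L/s; V = ΣQ_DR·Δt = 1.884 × 10^6 L.
Runoff depth d = V / A = 45.06 mm.
C = d / P = 45.06 / 169 = 0.27.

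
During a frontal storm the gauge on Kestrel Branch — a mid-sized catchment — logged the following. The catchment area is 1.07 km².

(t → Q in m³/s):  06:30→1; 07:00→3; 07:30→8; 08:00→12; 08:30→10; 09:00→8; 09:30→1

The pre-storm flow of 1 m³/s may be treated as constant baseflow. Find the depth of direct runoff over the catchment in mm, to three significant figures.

Direct runoff: 0.0, 2.0, 7.0, 11.0, 9.0, 7.0, 0.0 m³/s; ΣQ_DR = 36.00 m³/s.
V = ΣQ_DR · Δt = 36.00 × 1800 s = 64800 m³.
Over A = 1.07 km², depth = V / A = 60.6 mm.

d ≈ 60.6 mm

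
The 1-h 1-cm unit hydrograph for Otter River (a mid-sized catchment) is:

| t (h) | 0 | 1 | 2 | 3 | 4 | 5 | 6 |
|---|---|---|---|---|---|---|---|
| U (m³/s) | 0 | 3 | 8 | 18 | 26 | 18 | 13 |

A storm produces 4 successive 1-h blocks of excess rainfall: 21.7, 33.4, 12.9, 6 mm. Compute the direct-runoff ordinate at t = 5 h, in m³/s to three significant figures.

By discrete convolution, Q_j = Σ (P_i / 10 mm) · U_{j−i}.
At t = 5 h (j=5): Q = (21.7/10)·18 + (33.4/10)·26 + (12.9/10)·18 + (6/10)·8 = 154 m³/s.

Q ≈ 154 m³/s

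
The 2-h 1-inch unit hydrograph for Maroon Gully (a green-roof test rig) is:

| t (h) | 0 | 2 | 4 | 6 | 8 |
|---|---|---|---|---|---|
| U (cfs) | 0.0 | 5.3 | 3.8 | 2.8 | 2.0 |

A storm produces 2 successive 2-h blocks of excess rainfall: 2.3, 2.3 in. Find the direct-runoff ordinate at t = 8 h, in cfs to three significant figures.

By discrete convolution, Q_j = Σ (P_i / 1 in) · U_{j−i}.
At t = 8 h (j=4): Q = (2.3/1)·2.0 + (2.3/1)·2.8 = 11.0 cfs.

Q ≈ 11.0 cfs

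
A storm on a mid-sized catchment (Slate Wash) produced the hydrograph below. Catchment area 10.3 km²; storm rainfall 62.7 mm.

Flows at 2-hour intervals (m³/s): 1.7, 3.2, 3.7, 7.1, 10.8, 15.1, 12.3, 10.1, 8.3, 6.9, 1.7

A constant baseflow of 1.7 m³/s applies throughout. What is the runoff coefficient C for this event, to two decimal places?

C ≈ 0.69

ΣQ_DR = 62.20 m³/s; V = ΣQ_DR·Δt = 4.478 × 10^5 m³.
Runoff depth d = V / A = 43.48 mm.
C = d / P = 43.48 / 62.7 = 0.69.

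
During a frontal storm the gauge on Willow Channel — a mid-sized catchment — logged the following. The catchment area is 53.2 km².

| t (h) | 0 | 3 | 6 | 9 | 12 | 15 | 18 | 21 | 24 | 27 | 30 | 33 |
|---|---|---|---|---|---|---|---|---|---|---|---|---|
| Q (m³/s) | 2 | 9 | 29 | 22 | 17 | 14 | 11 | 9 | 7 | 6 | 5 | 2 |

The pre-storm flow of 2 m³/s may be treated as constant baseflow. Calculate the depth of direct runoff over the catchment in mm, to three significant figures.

d ≈ 22.1 mm

Direct runoff: 0.0, 7.0, 27.0, 20.0, 15.0, 12.0, 9.0, 7.0, 5.0, 4.0, 3.0, 0.0 m³/s; ΣQ_DR = 109.0 m³/s.
V = ΣQ_DR · Δt = 109.0 × 10800 s = 1.177 × 10^6 m³.
Over A = 53.2 km², depth = V / A = 22.1 mm.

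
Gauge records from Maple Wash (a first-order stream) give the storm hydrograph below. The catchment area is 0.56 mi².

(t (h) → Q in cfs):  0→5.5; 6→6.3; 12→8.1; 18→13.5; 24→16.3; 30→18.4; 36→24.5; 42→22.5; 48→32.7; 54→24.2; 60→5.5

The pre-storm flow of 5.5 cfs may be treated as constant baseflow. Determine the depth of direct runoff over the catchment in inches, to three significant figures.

d ≈ 1.94 in

Direct runoff: 0.0, 0.8, 2.6, 8.0, 10.8, 12.9, 19.0, 17.0, 27.2, 18.7, 0.0 cfs; ΣQ_DR = 117.0 cfs.
V = ΣQ_DR · Δt = 117.0 × 21600 s = 2.527 × 10^6 ft³.
Over A = 0.56 mi², depth = V / A = 1.94 in.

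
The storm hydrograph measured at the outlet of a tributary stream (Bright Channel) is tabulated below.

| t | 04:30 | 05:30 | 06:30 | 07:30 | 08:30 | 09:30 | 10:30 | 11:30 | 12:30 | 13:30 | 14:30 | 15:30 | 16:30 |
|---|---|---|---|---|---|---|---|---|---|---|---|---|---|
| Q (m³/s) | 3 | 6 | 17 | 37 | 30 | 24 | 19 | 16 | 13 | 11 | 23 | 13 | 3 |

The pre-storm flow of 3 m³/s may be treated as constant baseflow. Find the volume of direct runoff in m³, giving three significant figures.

V ≈ 6.34 × 10^5 m³

Direct-runoff ordinates (Q − Q_b): 0.0, 3.0, 14.0, 34.0, 27.0, 21.0, 16.0, 13.0, 10.0, 8.0, 20.0, 10.0, 0.0 m³/s.
ΣQ_DR = 176.0 m³/s.
With Δt = 1 h = 3600 s, V = ΣQ_DR · Δt = 176.0 × 3600 = 6.34 × 10^5 m³.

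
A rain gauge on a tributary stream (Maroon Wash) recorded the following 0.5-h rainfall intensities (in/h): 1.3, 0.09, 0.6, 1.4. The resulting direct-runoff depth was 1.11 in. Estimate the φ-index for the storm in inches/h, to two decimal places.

Only the 3 blocks with intensity above φ contribute runoff: 1.3, 0.6, 1.4 in/h.
Σ(I−φ)·Δt = d  ⇒  (1.3+0.6+1.4 − 3φ)·0.5 = 1.11
φ = (3.300 − 1.11/0.5) / 3 = 0.36 in/h.

φ ≈ 0.36 in/h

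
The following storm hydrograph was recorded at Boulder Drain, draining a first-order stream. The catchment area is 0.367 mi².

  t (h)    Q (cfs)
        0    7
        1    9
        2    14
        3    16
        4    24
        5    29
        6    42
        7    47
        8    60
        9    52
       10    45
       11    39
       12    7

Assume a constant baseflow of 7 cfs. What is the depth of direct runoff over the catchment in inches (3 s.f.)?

Direct runoff: 0.0, 2.0, 7.0, 9.0, 17.0, 22.0, 35.0, 40.0, 53.0, 45.0, 38.0, 32.0, 0.0 cfs; ΣQ_DR = 300.0 cfs.
V = ΣQ_DR · Δt = 300.0 × 3600 s = 1.080 × 10^6 ft³.
Over A = 0.367 mi², depth = V / A = 1.27 in.

d ≈ 1.27 in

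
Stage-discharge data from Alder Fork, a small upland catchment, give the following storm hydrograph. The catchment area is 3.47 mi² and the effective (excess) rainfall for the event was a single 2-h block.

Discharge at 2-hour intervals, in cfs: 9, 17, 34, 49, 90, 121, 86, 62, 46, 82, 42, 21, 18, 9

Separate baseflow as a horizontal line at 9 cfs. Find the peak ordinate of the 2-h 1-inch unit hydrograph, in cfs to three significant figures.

Direct runoff: 0.0, 8.0, 25.0, 40.0, 81.0, 112.0, 77.0, 53.0, 37.0, 73.0, 33.0, 12.0, 9.0, 0.0 cfs; ΣQ_DR = 560.0 cfs, peak = 112.0 cfs.
Runoff depth d = ΣQ_DR·Δt / A = 560.0 × 7200 / (3.47 mi²) = 0.5002 in.
The 1-inch UH is the DRH scaled by (1 in)/d, so U_p = 112.0 × 1/0.5002 = 224 cfs.

U_p ≈ 224 cfs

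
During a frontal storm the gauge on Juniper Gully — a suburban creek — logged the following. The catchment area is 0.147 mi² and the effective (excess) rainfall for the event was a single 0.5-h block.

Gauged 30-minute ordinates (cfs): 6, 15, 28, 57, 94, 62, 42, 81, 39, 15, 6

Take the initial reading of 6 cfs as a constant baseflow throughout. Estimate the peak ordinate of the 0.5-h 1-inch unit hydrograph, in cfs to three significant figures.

Direct runoff: 0.0, 9.0, 22.0, 51.0, 88.0, 56.0, 36.0, 75.0, 33.0, 9.0, 0.0 cfs; ΣQ_DR = 379.0 cfs, peak = 88.0 cfs.
Runoff depth d = ΣQ_DR·Δt / A = 379.0 × 1800 / (0.147 mi²) = 1.998 in.
The 1-inch UH is the DRH scaled by (1 in)/d, so U_p = 88.0 × 1/1.998 = 44.1 cfs.

U_p ≈ 44.1 cfs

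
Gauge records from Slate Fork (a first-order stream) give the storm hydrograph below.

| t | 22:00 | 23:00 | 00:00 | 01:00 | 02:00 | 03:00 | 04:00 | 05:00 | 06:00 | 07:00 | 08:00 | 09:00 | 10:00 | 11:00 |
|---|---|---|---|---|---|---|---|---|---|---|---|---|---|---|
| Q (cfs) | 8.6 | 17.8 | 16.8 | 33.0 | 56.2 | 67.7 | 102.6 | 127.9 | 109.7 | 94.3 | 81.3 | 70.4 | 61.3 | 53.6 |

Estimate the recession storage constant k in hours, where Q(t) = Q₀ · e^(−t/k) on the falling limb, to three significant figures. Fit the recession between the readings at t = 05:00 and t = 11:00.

k ≈ 6.90 h

On the falling limb, Q drops from 127.9 to 53.6 cfs between t = 05:00 and t = 11:00 (Δt = 6 h).
k = −Δt / ln(Q₂/Q₁) = −6 / ln(53.6/127.9) = 6.90 h.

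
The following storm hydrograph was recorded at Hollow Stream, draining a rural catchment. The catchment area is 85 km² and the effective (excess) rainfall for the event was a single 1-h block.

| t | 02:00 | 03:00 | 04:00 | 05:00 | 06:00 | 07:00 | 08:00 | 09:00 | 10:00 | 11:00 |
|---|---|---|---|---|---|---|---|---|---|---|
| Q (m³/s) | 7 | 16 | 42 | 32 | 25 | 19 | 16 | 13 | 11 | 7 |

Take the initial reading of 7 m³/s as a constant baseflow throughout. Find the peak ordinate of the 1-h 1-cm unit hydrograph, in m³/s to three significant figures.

Direct runoff: 0.0, 9.0, 35.0, 25.0, 18.0, 12.0, 9.0, 6.0, 4.0, 0.0 m³/s; ΣQ_DR = 118.0 m³/s, peak = 35.0 m³/s.
Runoff depth d = ΣQ_DR·Δt / A = 118.0 × 3600 / (85 km²) = 4.998 mm.
The 1-cm UH is the DRH scaled by (10 mm)/d, so U_p = 35.0 × 10/4.998 = 70.0 m³/s.

U_p ≈ 70.0 m³/s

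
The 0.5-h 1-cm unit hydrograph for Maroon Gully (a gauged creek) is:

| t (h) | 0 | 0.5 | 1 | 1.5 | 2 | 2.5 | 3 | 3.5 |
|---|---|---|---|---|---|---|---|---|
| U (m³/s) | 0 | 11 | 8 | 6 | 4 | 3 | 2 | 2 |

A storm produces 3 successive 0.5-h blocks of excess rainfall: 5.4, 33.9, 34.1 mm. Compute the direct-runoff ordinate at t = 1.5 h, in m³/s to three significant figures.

By discrete convolution, Q_j = Σ (P_i / 10 mm) · U_{j−i}.
At t = 1.5 h (j=3): Q = (5.4/10)·6 + (33.9/10)·8 + (34.1/10)·11 = 67.9 m³/s.

Q ≈ 67.9 m³/s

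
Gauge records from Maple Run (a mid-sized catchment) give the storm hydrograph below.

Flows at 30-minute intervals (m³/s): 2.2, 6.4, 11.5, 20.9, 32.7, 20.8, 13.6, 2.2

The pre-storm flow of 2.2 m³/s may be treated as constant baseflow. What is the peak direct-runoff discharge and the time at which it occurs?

Q_p = 30.5 m³/s at t = 2 h

Subtracting baseflow gives direct-runoff ordinates: 0.0, 4.2, 9.3, 18.7, 30.5, 18.6, 11.4, 0.0 m³/s.
The maximum is 30.5 m³/s, occurring at the reading for t = 2 h.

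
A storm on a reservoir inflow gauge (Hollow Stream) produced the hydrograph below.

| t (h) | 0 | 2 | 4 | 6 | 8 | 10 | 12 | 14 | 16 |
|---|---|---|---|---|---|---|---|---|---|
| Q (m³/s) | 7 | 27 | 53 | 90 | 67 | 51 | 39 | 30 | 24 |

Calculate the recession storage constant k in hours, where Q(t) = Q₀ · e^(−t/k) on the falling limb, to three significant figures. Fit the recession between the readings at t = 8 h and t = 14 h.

On the falling limb, Q drops from 67 to 30 m³/s between t = 8 h and t = 14 h (Δt = 6 h).
k = −Δt / ln(Q₂/Q₁) = −6 / ln(30/67) = 7.47 h.

k ≈ 7.47 h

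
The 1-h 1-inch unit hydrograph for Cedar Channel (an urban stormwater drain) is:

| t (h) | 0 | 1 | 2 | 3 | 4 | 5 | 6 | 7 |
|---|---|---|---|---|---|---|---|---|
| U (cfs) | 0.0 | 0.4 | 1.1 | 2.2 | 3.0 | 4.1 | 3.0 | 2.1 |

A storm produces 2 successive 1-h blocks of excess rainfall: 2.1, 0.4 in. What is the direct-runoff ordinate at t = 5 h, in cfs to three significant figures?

By discrete convolution, Q_j = Σ (P_i / 1 in) · U_{j−i}.
At t = 5 h (j=5): Q = (2.1/1)·4.1 + (0.4/1)·3.0 = 9.81 cfs.

Q ≈ 9.81 cfs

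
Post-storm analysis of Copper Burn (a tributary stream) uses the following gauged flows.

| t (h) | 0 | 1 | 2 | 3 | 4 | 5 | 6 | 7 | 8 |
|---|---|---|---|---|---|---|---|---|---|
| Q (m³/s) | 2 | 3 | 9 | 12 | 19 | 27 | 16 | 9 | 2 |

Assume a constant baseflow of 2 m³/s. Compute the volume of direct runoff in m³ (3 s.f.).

Direct-runoff ordinates (Q − Q_b): 0.0, 1.0, 7.0, 10.0, 17.0, 25.0, 14.0, 7.0, 0.0 m³/s.
ΣQ_DR = 81.00 m³/s.
With Δt = 1 h = 3600 s, V = ΣQ_DR · Δt = 81.00 × 3600 = 2.92 × 10^5 m³.

V ≈ 2.92 × 10^5 m³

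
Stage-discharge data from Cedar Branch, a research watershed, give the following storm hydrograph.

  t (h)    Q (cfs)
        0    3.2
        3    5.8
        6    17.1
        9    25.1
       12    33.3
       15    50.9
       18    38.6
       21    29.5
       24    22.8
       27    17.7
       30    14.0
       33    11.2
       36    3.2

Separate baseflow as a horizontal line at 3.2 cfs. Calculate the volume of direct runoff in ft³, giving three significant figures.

V ≈ 2.49 × 10^6 ft³

Direct-runoff ordinates (Q − Q_b): 0.0, 2.6, 13.9, 21.9, 30.1, 47.7, 35.4, 26.3, 19.6, 14.5, 10.8, 8.0, 0.0 cfs.
ΣQ_DR = 230.8 cfs.
With Δt = 3 h = 10800 s, V = ΣQ_DR · Δt = 230.8 × 10800 = 2.49 × 10^6 ft³.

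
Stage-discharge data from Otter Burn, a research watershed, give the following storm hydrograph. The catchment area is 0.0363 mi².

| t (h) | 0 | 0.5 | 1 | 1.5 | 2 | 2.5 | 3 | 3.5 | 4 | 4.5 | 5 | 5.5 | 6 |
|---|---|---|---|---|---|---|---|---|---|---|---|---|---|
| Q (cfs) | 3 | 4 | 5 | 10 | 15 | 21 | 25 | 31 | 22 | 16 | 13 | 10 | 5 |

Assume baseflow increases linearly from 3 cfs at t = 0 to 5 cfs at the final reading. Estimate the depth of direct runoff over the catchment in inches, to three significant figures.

Direct runoff: 0.00, 0.83, 1.67, 6.50, 11.33, 17.17, 21.00, 26.83, 17.67, 11.50, 8.33, 5.17, 0.00 cfs; ΣQ_DR = 128.0 cfs.
V = ΣQ_DR · Δt = 128.0 × 1800 s = 2.304 × 10^5 ft³.
Over A = 0.0363 mi², depth = V / A = 2.73 in.

d ≈ 2.73 in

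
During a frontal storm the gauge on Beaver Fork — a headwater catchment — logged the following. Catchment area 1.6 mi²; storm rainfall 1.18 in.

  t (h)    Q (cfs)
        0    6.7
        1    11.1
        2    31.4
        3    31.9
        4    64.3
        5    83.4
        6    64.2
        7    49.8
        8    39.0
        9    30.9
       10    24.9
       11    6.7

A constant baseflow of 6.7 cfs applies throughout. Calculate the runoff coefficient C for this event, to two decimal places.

ΣQ_DR = 363.9 cfs; V = ΣQ_DR·Δt = 1.310 × 10^6 ft³.
Runoff depth d = V / A = 0.3524 in.
C = d / P = 0.3524 / 1.18 = 0.30.

C ≈ 0.30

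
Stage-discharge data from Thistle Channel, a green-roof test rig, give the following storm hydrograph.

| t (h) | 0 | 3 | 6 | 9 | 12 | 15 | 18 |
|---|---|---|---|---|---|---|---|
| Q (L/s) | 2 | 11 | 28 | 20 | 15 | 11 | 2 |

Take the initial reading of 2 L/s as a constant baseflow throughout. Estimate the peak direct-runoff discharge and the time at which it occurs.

Subtracting baseflow gives direct-runoff ordinates: 0.0, 9.0, 26.0, 18.0, 13.0, 9.0, 0.0 L/s.
The maximum is 26.0 L/s, occurring at the reading for t = 6 h.

Q_p = 26.0 L/s at t = 6 h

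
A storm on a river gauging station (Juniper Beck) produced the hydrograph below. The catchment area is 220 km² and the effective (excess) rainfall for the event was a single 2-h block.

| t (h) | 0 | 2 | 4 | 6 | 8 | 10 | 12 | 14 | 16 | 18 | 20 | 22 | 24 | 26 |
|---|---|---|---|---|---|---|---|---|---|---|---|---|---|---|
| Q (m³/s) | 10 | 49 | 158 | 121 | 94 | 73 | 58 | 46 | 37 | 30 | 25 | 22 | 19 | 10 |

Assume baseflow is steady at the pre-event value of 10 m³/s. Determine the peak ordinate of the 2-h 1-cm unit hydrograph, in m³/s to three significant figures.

U_p ≈ 73.9 m³/s

Direct runoff: 0.0, 39.0, 148.0, 111.0, 84.0, 63.0, 48.0, 36.0, 27.0, 20.0, 15.0, 12.0, 9.0, 0.0 m³/s; ΣQ_DR = 612.0 m³/s, peak = 148.0 m³/s.
Runoff depth d = ΣQ_DR·Δt / A = 612.0 × 7200 / (220 km²) = 20.03 mm.
The 1-cm UH is the DRH scaled by (10 mm)/d, so U_p = 148.0 × 10/20.03 = 73.9 m³/s.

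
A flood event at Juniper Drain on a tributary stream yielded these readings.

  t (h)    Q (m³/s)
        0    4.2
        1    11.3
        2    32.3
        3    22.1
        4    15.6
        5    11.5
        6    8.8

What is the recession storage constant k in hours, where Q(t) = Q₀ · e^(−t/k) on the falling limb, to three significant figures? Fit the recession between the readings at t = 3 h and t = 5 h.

k ≈ 3.06 h

On the falling limb, Q drops from 22.1 to 11.5 m³/s between t = 3 h and t = 5 h (Δt = 2 h).
k = −Δt / ln(Q₂/Q₁) = −2 / ln(11.5/22.1) = 3.06 h.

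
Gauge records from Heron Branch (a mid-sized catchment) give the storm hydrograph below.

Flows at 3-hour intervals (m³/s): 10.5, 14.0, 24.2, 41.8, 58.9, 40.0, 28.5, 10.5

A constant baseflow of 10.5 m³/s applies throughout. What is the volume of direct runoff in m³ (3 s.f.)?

Direct-runoff ordinates (Q − Q_b): 0.0, 3.5, 13.7, 31.3, 48.4, 29.5, 18.0, 0.0 m³/s.
ΣQ_DR = 144.4 m³/s.
With Δt = 3 h = 10800 s, V = ΣQ_DR · Δt = 144.4 × 10800 = 1.56 × 10^6 m³.

V ≈ 1.56 × 10^6 m³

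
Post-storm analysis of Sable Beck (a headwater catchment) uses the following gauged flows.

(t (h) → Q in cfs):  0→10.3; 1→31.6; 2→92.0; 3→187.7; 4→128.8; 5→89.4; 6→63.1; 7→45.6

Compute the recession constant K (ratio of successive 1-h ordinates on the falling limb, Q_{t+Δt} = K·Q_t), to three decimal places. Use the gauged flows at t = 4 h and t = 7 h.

Using the recession-limb readings at t = 4 h and t = 7 h: Q falls from 128.8 to 45.6 cfs over 3 intervals.
K = (Q₂/Q₁)^(1/3) = (45.6/128.8)^(1/3) = 0.707.

K ≈ 0.707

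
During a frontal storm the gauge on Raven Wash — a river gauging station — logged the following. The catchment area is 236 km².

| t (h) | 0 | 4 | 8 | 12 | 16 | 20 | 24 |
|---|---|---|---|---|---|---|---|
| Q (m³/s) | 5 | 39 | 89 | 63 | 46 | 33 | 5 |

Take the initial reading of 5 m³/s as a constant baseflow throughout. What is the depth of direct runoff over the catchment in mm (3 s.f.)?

Direct runoff: 0.0, 34.0, 84.0, 58.0, 41.0, 28.0, 0.0 m³/s; ΣQ_DR = 245.0 m³/s.
V = ΣQ_DR · Δt = 245.0 × 14400 s = 3.528 × 10^6 m³.
Over A = 236 km², depth = V / A = 14.9 mm.

d ≈ 14.9 mm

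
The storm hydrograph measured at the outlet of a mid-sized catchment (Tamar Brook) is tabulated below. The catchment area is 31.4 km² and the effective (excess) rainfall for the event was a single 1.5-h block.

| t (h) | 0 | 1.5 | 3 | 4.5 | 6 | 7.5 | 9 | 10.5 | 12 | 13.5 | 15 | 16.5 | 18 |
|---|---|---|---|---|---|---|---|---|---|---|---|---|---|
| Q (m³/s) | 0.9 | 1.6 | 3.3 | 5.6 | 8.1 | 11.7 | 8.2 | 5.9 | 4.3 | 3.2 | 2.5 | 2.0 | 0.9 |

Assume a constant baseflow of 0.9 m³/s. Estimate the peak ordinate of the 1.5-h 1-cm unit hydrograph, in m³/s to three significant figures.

Direct runoff: 0.0, 0.7, 2.4, 4.7, 7.2, 10.8, 7.3, 5.0, 3.4, 2.3, 1.6, 1.1, 0.0 m³/s; ΣQ_DR = 46.50 m³/s, peak = 10.8 m³/s.
Runoff depth d = ΣQ_DR·Δt / A = 46.50 × 5400 / (31.4 km²) = 7.997 mm.
The 1-cm UH is the DRH scaled by (10 mm)/d, so U_p = 10.8 × 10/7.997 = 13.5 m³/s.

U_p ≈ 13.5 m³/s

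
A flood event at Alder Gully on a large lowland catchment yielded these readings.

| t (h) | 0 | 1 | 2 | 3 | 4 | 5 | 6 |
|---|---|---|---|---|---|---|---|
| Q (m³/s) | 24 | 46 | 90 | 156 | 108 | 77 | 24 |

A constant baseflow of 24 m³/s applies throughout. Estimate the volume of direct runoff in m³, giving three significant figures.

Direct-runoff ordinates (Q − Q_b): 0.0, 22.0, 66.0, 132.0, 84.0, 53.0, 0.0 m³/s.
ΣQ_DR = 357.0 m³/s.
With Δt = 1 h = 3600 s, V = ΣQ_DR · Δt = 357.0 × 3600 = 1.29 × 10^6 m³.

V ≈ 1.29 × 10^6 m³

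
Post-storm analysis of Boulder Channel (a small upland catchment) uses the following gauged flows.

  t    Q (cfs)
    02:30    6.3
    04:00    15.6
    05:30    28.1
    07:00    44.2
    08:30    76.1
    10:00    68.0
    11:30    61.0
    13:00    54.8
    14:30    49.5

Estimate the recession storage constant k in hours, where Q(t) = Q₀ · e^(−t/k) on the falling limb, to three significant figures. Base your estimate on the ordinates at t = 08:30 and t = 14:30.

On the falling limb, Q drops from 76.1 to 49.5 cfs between t = 08:30 and t = 14:30 (Δt = 6 h).
k = −Δt / ln(Q₂/Q₁) = −6 / ln(49.5/76.1) = 14.0 h.

k ≈ 14.0 h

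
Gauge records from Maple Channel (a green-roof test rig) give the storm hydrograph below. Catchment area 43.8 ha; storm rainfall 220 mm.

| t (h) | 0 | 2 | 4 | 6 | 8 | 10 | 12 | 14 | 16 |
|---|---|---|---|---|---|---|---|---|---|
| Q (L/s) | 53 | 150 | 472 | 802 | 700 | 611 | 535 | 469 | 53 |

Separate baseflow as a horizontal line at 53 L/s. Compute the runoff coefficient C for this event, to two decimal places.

ΣQ_DR = 3368 L/s; V = ΣQ_DR·Δt = 2.425 × 10^7 L.
Runoff depth d = V / A = 55.36 mm.
C = d / P = 55.36 / 220 = 0.25.

C ≈ 0.25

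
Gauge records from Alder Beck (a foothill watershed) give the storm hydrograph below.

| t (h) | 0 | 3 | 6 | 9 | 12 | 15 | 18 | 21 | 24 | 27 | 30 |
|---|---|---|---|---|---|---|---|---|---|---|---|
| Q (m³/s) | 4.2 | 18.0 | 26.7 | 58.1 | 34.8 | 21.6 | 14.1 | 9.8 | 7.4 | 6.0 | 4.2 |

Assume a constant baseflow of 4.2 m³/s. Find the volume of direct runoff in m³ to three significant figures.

Direct-runoff ordinates (Q − Q_b): 0.0, 13.8, 22.5, 53.9, 30.6, 17.4, 9.9, 5.6, 3.2, 1.8, 0.0 m³/s.
ΣQ_DR = 158.7 m³/s.
With Δt = 3 h = 10800 s, V = ΣQ_DR · Δt = 158.7 × 10800 = 1.71 × 10^6 m³.

V ≈ 1.71 × 10^6 m³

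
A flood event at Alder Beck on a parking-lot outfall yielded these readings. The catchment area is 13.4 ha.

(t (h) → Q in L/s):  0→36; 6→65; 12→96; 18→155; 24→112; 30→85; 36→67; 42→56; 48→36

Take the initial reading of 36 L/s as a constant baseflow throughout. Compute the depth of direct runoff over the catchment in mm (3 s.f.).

Direct runoff: 0.0, 29.0, 60.0, 119.0, 76.0, 49.0, 31.0, 20.0, 0.0 L/s; ΣQ_DR = 384.0 L/s.
V = ΣQ_DR · Δt = 384.0 × 21600 s = 8.294 × 10^6 L.
Over A = 13.4 ha, depth = V / A = 61.9 mm.

d ≈ 61.9 mm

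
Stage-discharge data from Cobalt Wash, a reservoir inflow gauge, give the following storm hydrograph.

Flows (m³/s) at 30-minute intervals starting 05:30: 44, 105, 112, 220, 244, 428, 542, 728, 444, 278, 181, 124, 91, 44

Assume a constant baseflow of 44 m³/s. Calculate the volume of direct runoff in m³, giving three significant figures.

V ≈ 5.34 × 10^6 m³

Direct-runoff ordinates (Q − Q_b): 0.0, 61.0, 68.0, 176.0, 200.0, 384.0, 498.0, 684.0, 400.0, 234.0, 137.0, 80.0, 47.0, 0.0 m³/s.
ΣQ_DR = 2969 m³/s.
With Δt = 0.5 h = 1800 s, V = ΣQ_DR · Δt = 2969 × 1800 = 5.34 × 10^6 m³.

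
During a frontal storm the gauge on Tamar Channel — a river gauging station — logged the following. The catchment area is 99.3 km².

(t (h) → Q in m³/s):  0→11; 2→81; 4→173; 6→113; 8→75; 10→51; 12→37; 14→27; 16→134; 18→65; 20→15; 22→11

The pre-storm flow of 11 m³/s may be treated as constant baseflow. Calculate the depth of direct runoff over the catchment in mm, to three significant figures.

d ≈ 47.9 mm

Direct runoff: 0.0, 70.0, 162.0, 102.0, 64.0, 40.0, 26.0, 16.0, 123.0, 54.0, 4.0, 0.0 m³/s; ΣQ_DR = 661.0 m³/s.
V = ΣQ_DR · Δt = 661.0 × 7200 s = 4.759 × 10^6 m³.
Over A = 99.3 km², depth = V / A = 47.9 mm.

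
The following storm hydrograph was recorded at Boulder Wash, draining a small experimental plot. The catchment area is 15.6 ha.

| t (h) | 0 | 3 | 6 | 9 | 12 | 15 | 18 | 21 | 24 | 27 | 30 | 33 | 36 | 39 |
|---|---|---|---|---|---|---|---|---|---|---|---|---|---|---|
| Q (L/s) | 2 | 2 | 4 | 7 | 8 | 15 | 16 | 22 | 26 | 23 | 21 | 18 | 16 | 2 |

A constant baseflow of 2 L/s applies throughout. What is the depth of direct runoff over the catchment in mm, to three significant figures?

d ≈ 10.7 mm

Direct runoff: 0.0, 0.0, 2.0, 5.0, 6.0, 13.0, 14.0, 20.0, 24.0, 21.0, 19.0, 16.0, 14.0, 0.0 L/s; ΣQ_DR = 154.0 L/s.
V = ΣQ_DR · Δt = 154.0 × 10800 s = 1.663 × 10^6 L.
Over A = 15.6 ha, depth = V / A = 10.7 mm.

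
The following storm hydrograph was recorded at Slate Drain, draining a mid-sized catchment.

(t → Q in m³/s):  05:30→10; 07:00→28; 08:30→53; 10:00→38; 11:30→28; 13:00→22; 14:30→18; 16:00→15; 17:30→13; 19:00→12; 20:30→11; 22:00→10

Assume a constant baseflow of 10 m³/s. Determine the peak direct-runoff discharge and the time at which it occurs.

Q_p = 43.0 m³/s at t = 08:30

Subtracting baseflow gives direct-runoff ordinates: 0.0, 18.0, 43.0, 28.0, 18.0, 12.0, 8.0, 5.0, 3.0, 2.0, 1.0, 0.0 m³/s.
The maximum is 43.0 m³/s, occurring at the reading for t = 08:30.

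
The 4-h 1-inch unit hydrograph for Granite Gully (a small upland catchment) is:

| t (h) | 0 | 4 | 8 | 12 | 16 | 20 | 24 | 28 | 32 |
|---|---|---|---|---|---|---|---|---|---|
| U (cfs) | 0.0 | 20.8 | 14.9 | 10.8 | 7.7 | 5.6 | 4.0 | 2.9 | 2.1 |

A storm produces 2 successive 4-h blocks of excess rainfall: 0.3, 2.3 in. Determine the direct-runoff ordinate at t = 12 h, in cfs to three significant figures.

By discrete convolution, Q_j = Σ (P_i / 1 in) · U_{j−i}.
At t = 12 h (j=3): Q = (0.3/1)·10.8 + (2.3/1)·14.9 = 37.5 cfs.

Q ≈ 37.5 cfs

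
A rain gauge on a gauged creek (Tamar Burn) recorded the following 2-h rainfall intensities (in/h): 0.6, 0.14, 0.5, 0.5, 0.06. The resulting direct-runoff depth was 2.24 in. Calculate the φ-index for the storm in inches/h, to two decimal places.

φ ≈ 0.16 in/h

Only the 3 blocks with intensity above φ contribute runoff: 0.6, 0.5, 0.5 in/h.
Σ(I−φ)·Δt = d  ⇒  (0.6+0.5+0.5 − 3φ)·2 = 2.24
φ = (1.600 − 2.24/2) / 3 = 0.16 in/h.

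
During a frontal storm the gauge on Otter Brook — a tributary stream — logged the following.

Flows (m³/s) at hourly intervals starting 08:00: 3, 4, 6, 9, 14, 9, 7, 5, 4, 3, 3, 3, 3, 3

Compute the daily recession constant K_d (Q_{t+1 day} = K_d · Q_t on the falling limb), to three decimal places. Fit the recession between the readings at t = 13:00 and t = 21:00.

Between t = 13:00 and t = 21:00 the flow falls from 9 to 3 m³/s over 8×1 h = 8 h.
Per-interval ratio K = (3/9)^(1/8) = 0.8717; K_d = K^(24/1) = 0.037.

K_d ≈ 0.037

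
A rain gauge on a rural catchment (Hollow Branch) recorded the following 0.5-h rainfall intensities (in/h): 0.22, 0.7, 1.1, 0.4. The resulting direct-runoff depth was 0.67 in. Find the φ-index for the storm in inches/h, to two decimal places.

Only the 3 blocks with intensity above φ contribute runoff: 0.7, 1.1, 0.4 in/h.
Σ(I−φ)·Δt = d  ⇒  (0.7+1.1+0.4 − 3φ)·0.5 = 0.67
φ = (2.200 − 0.67/0.5) / 3 = 0.29 in/h.

φ ≈ 0.29 in/h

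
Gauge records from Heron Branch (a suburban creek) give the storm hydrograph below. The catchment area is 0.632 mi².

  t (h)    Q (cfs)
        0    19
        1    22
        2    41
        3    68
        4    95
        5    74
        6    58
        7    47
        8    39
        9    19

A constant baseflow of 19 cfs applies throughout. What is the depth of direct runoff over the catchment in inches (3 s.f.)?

Direct runoff: 0.0, 3.0, 22.0, 49.0, 76.0, 55.0, 39.0, 28.0, 20.0, 0.0 cfs; ΣQ_DR = 292.0 cfs.
V = ΣQ_DR · Δt = 292.0 × 3600 s = 1.051 × 10^6 ft³.
Over A = 0.632 mi², depth = V / A = 0.716 in.

d ≈ 0.716 in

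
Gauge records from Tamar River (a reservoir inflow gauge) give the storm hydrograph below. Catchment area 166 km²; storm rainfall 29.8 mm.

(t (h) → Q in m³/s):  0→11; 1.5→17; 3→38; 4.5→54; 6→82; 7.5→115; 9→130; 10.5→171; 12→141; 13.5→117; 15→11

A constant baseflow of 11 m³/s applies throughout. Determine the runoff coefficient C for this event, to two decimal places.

ΣQ_DR = 766.0 m³/s; V = ΣQ_DR·Δt = 4.136 × 10^6 m³.
Runoff depth d = V / A = 24.92 mm.
C = d / P = 24.92 / 29.8 = 0.84.

C ≈ 0.84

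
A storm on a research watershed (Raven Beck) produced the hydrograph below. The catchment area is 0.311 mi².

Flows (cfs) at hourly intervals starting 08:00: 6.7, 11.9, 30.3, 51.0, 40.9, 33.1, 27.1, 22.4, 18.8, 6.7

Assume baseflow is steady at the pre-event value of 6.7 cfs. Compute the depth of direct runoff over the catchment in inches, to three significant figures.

d ≈ 0.906 in

Direct runoff: 0.0, 5.2, 23.6, 44.3, 34.2, 26.4, 20.4, 15.7, 12.1, 0.0 cfs; ΣQ_DR = 181.9 cfs.
V = ΣQ_DR · Δt = 181.9 × 3600 s = 6.548 × 10^5 ft³.
Over A = 0.311 mi², depth = V / A = 0.906 in.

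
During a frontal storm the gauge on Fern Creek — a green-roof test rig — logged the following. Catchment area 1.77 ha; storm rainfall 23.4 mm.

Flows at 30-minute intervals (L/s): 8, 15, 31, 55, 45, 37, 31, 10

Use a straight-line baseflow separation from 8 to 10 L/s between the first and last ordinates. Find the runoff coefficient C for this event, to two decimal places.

ΣQ_DR = 160.0 L/s; V = ΣQ_DR·Δt = 2.880 × 10^5 L.
Runoff depth d = V / A = 16.27 mm.
C = d / P = 16.27 / 23.4 = 0.70.

C ≈ 0.70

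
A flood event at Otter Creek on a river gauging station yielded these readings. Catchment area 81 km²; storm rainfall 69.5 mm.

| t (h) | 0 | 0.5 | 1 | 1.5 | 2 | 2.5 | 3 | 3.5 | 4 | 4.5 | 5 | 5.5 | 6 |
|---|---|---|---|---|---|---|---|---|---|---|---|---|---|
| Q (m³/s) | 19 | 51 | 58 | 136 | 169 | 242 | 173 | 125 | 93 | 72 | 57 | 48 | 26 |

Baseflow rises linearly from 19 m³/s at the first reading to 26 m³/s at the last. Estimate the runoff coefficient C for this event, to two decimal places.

C ≈ 0.31

ΣQ_DR = 976.5 m³/s; V = ΣQ_DR·Δt = 1.758 × 10^6 m³.
Runoff depth d = V / A = 21.70 mm.
C = d / P = 21.70 / 69.5 = 0.31.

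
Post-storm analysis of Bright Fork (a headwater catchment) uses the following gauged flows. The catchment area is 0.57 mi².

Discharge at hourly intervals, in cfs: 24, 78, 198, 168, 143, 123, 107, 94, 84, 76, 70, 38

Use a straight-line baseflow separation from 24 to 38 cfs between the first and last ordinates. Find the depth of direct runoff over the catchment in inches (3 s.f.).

Direct runoff: 0.00, 52.73, 171.45, 140.18, 113.91, 92.64, 75.36, 61.09, 49.82, 40.55, 33.27, 0.00 cfs; ΣQ_DR = 831.0 cfs.
V = ΣQ_DR · Δt = 831.0 × 3600 s = 2.992 × 10^6 ft³.
Over A = 0.57 mi², depth = V / A = 2.26 in.

d ≈ 2.26 in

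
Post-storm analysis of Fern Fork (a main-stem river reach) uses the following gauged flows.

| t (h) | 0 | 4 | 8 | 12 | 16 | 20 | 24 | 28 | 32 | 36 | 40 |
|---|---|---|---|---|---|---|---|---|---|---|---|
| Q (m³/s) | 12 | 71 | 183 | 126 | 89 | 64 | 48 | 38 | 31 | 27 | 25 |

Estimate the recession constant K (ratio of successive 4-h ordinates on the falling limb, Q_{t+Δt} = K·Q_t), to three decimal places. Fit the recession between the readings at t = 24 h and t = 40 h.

K ≈ 0.850

Using the recession-limb readings at t = 24 h and t = 40 h: Q falls from 48 to 25 m³/s over 4 intervals.
K = (Q₂/Q₁)^(1/4) = (25/48)^(1/4) = 0.850.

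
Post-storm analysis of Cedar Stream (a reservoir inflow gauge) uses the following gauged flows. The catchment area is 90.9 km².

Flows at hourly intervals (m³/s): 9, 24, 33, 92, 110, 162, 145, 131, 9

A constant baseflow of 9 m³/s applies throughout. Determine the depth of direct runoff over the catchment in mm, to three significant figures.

Direct runoff: 0.0, 15.0, 24.0, 83.0, 101.0, 153.0, 136.0, 122.0, 0.0 m³/s; ΣQ_DR = 634.0 m³/s.
V = ΣQ_DR · Δt = 634.0 × 3600 s = 2.282 × 10^6 m³.
Over A = 90.9 km², depth = V / A = 25.1 mm.

d ≈ 25.1 mm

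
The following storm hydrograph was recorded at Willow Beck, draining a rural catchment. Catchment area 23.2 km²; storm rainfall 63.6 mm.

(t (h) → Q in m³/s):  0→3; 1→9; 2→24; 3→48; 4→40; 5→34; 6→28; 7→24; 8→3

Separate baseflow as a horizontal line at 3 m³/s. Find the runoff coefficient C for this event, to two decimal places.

ΣQ_DR = 186.0 m³/s; V = ΣQ_DR·Δt = 6.696 × 10^5 m³.
Runoff depth d = V / A = 28.86 mm.
C = d / P = 28.86 / 63.6 = 0.45.

C ≈ 0.45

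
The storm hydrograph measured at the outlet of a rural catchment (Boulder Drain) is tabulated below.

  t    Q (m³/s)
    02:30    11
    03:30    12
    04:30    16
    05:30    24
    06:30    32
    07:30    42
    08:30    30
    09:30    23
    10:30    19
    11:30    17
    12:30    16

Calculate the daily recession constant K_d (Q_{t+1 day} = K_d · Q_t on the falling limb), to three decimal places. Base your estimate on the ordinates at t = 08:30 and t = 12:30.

Between t = 08:30 and t = 12:30 the flow falls from 30 to 16 m³/s over 4×1 h = 4 h.
Per-interval ratio K = (16/30)^(1/4) = 0.8546; K_d = K^(24/1) = 0.023.

K_d ≈ 0.023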